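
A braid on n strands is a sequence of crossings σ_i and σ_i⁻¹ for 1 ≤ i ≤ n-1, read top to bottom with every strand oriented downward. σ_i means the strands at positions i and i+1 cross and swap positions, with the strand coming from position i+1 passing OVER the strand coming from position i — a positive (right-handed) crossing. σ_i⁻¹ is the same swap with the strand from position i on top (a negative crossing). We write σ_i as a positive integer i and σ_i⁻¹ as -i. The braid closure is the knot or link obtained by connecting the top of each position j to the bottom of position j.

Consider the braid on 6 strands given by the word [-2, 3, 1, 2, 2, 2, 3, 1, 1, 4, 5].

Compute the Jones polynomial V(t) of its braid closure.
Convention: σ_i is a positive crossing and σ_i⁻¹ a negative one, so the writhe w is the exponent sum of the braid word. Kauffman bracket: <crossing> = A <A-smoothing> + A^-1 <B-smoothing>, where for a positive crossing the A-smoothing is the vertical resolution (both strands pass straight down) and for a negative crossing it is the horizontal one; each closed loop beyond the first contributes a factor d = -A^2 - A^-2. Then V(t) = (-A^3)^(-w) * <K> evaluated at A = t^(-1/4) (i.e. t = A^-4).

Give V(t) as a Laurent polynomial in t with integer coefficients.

The presented braid s2^-1 s3 s1 s2 s2 s2 s3 s1 s1 s4 s5 on 6 strands reduces by inverse Markov moves (closure unchanged at each step):
  Destabilize: the word has the form β·s5 where s5 occurs only as the final letter (β ∈ B_5); drop it and the last strand → 5 strands.
  Destabilize: the word has the form β·s4 where s4 occurs only as the final letter (β ∈ B_4); drop it and the last strand → 4 strands.
Reduced to β = s2^-1 s3 s1 s2 s2 s2 s3 s1 s1 on 4 strands, 9 crossings.
Compute on β:
Braid: s2^-1 s3 s1 s2 s2 s2 s3 s1 s1 on 4 strands, 9 crossings.
Writhe w = (#positive) - (#negative) = 8 - 1 = 7.
State-sum expansion of <K>. There are 2^9 = 512 states.
Smooth each crossing (0=||, 1=⌣⌢); contribution A^(Σ sign_k(1-2s_k)) * d^(L-1).
Tabulate the states by total A-exponent and number of loops L (A-exp: L × count):
  A^9: L=3 ×1
  A^7: L=2 ×5, L=4 ×4
  A^5: L=1 ×6, L=3 ×27, L=5 ×3
  A^3: L=2 ×57, L=4 ×26, L=6 ×1
  A^1: L=1 ×39, L=3 ×77, L=5 ×10
  A^-1: L=2 ×81, L=4 ×44, L=6 ×1
  A^-3: L=3 ×73, L=5 ×11
  A^-5: L=4 ×35, L=6 ×1
  A^-7: L=5 ×9
  A^-9: L=6 ×1
Each group contributes A^e * Σ count * d^(L-1):
Powers of d = -A^2 - A^-2: d^2 = A^4 + 2 + A^-4; d^3 = -A^6 - 3*A^2 - 3*A^-2 - A^-6; d^4 = A^8 + 4*A^4 + 6 + 4*A^-4 + A^-8; d^5 = -A^10 - 5*A^6 - 10*A^2 - 10*A^-2 - 5*A^-6 - A^-10.
  A^9 * (d^2) = A^13 + 2*A^9 + A^5
  A^7 * (5*d + 4*d^3) = -4*A^13 - 17*A^9 - 17*A^5 - 4*A
  A^5 * (6 + 27*d^2 + 3*d^4) = 3*A^13 + 39*A^9 + 78*A^5 + 39*A + 3*A^-3
  A^3 * (57*d + 26*d^3 + d^5) = -A^13 - 31*A^9 - 145*A^5 - 145*A - 31*A^-3 - A^-7
  A^1 * (39 + 77*d^2 + 10*d^4) = 10*A^9 + 117*A^5 + 253*A + 117*A^-3 + 10*A^-7
  A^-1 * (81*d + 44*d^3 + d^5) = -A^9 - 49*A^5 - 223*A - 223*A^-3 - 49*A^-7 - A^-11
  A^-3 * (73*d^2 + 11*d^4) = 11*A^5 + 117*A + 212*A^-3 + 117*A^-7 + 11*A^-11
  A^-5 * (35*d^3 + d^5) = -A^5 - 40*A - 115*A^-3 - 115*A^-7 - 40*A^-11 - A^-15
  A^-7 * (9*d^4) = 9*A + 36*A^-3 + 54*A^-7 + 36*A^-11 + 9*A^-15
  A^-9 * (d^5) = -A - 5*A^-3 - 10*A^-7 - 10*A^-11 - 5*A^-15 - A^-19
Summing the groups: <K> = -A^13 + 2*A^9 - 5*A^5 + 5*A - 6*A^-3 + 6*A^-7 - 4*A^-11 + 3*A^-15 - A^-19
Normalise by the writhe: (-A^3)^(-w) = (-A^3)^(-7) = -A^-21, so f(A) = -A^-21 * <K> = A^-8 - 2*A^-12 + 5*A^-16 - 5*A^-20 + 6*A^-24 - 6*A^-28 + 4*A^-32 - 3*A^-36 + A^-40.
Substitute A = t^(-1/4), i.e. A^e → t^(-e/4): V(t) = t^10 - 3*t^9 + 4*t^8 - 6*t^7 + 6*t^6 - 5*t^5 + 5*t^4 - 2*t^3 + t^2

Answer: t^10 - 3*t^9 + 4*t^8 - 6*t^7 + 6*t^6 - 5*t^5 + 5*t^4 - 2*t^3 + t^2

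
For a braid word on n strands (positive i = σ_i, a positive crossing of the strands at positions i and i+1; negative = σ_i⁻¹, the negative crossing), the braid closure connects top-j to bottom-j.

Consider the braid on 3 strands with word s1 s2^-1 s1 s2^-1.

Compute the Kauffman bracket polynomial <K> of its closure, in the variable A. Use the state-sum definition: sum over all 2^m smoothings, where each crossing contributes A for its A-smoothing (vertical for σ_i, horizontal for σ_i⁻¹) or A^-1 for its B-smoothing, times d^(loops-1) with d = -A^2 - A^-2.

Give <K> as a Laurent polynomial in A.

Braid: s1 s2^-1 s1 s2^-1 on 3 strands, 4 crossings.
Writhe w = (#positive) - (#negative) = 2 - 2 = 0.
Computing the Kauffman bracket via state sum. There are 2^4 = 16 states.
For each crossing: s=0 is the vertical smoothing, s=1 horizontal. Crossing k contributes A^(sign_k * (1 - 2*s_k)); loop factor d = -A^2 - A^-2.
  state 0000: A-exp=+0, loops=3, term = A^0 * d^2
  state 0001: A-exp=+2, loops=2, term = A^2 * d^1
  state 0010: A-exp=-2, loops=2, term = A^-2 * d^1
  state 0011: A-exp=+0, loops=1, term = A^0 * d^0
  state 0100: A-exp=+2, loops=2, term = A^2 * d^1
  state 0101: A-exp=+4, loops=3, term = A^4 * d^2
  state 0110: A-exp=+0, loops=1, term = A^0 * d^0
  state 0111: A-exp=+2, loops=2, term = A^2 * d^1
  state 1000: A-exp=-2, loops=2, term = A^-2 * d^1
  state 1001: A-exp=+0, loops=1, term = A^0 * d^0
  state 1010: A-exp=-4, loops=3, term = A^-4 * d^2
  state 1011: A-exp=-2, loops=2, term = A^-2 * d^1
  state 1100: A-exp=+0, loops=1, term = A^0 * d^0
  state 1101: A-exp=+2, loops=2, term = A^2 * d^1
  state 1110: A-exp=-2, loops=2, term = A^-2 * d^1
  state 1111: A-exp=+0, loops=1, term = A^0 * d^0
Collect the terms by A-exponent (count of states per loop number):
Powers of d = -A^2 - A^-2: d^2 = A^4 + 2 + A^-4.
  A^4 * (d^2) = A^8 + 2*A^4 + 1
  A^2 * (4*d) = -4*A^4 - 4
  A^0 * (5 + d^2) = A^4 + 7 + A^-4
  A^-2 * (4*d) = -4 - 4*A^-4
  A^-4 * (d^2) = 1 + 2*A^-4 + A^-8
Summing the groups: <K> = A^8 - A^4 + 1 - A^-4 + A^-8

Answer: A^8 - A^4 + 1 - A^-4 + A^-8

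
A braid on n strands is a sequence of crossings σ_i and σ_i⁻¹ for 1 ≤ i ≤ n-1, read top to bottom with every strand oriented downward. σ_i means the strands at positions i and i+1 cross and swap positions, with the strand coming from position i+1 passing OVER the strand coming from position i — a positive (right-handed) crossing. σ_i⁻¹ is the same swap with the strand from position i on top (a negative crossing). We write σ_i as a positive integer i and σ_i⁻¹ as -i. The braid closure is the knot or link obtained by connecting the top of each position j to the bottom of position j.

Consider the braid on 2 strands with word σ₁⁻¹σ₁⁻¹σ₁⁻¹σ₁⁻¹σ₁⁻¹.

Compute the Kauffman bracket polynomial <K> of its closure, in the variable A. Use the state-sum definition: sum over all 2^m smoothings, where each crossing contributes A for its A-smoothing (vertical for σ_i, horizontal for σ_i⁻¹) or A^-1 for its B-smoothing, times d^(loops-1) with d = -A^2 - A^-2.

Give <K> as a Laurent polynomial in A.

Braid: s1^-1 s1^-1 s1^-1 s1^-1 s1^-1 on 2 strands, 5 crossings.
Writhe w = (#positive) - (#negative) = 0 - 5 = -5.
Enumerate smoothing states for the bracket polynomial. There are 2^5 = 32 states.
For each crossing: s=0 is the vertical smoothing, s=1 horizontal. Crossing k contributes A^(sign_k * (1 - 2*s_k)); loop factor d = -A^2 - A^-2.
  state 00000: A-exp=-5, loops=2, term = A^-5 * d^1
  state 00001: A-exp=-3, loops=1, term = A^-3 * d^0
  state 00010: A-exp=-3, loops=1, term = A^-3 * d^0
  state 00011: A-exp=-1, loops=2, term = A^-1 * d^1
  state 00100: A-exp=-3, loops=1, term = A^-3 * d^0
  state 00101: A-exp=-1, loops=2, term = A^-1 * d^1
  state 00110: A-exp=-1, loops=2, term = A^-1 * d^1
  state 00111: A-exp=+1, loops=3, term = A^1 * d^2
  state 01000: A-exp=-3, loops=1, term = A^-3 * d^0
  state 01001: A-exp=-1, loops=2, term = A^-1 * d^1
  state 01010: A-exp=-1, loops=2, term = A^-1 * d^1
  state 01011: A-exp=+1, loops=3, term = A^1 * d^2
  state 01100: A-exp=-1, loops=2, term = A^-1 * d^1
  state 01101: A-exp=+1, loops=3, term = A^1 * d^2
  state 01110: A-exp=+1, loops=3, term = A^1 * d^2
  state 01111: A-exp=+3, loops=4, term = A^3 * d^3
  state 10000: A-exp=-3, loops=1, term = A^-3 * d^0
  state 10001: A-exp=-1, loops=2, term = A^-1 * d^1
  state 10010: A-exp=-1, loops=2, term = A^-1 * d^1
  state 10011: A-exp=+1, loops=3, term = A^1 * d^2
  state 10100: A-exp=-1, loops=2, term = A^-1 * d^1
  state 10101: A-exp=+1, loops=3, term = A^1 * d^2
  state 10110: A-exp=+1, loops=3, term = A^1 * d^2
  state 10111: A-exp=+3, loops=4, term = A^3 * d^3
  state 11000: A-exp=-1, loops=2, term = A^-1 * d^1
  state 11001: A-exp=+1, loops=3, term = A^1 * d^2
  state 11010: A-exp=+1, loops=3, term = A^1 * d^2
  state 11011: A-exp=+3, loops=4, term = A^3 * d^3
  state 11100: A-exp=+1, loops=3, term = A^1 * d^2
  state 11101: A-exp=+3, loops=4, term = A^3 * d^3
  state 11110: A-exp=+3, loops=4, term = A^3 * d^3
  state 11111: A-exp=+5, loops=5, term = A^5 * d^4
Collect the terms by A-exponent (count of states per loop number):
Powers of d = -A^2 - A^-2: d^2 = A^4 + 2 + A^-4; d^3 = -A^6 - 3*A^2 - 3*A^-2 - A^-6; d^4 = A^8 + 4*A^4 + 6 + 4*A^-4 + A^-8.
  A^5 * (d^4) = A^13 + 4*A^9 + 6*A^5 + 4*A + A^-3
  A^3 * (5*d^3) = -5*A^9 - 15*A^5 - 15*A - 5*A^-3
  A^1 * (10*d^2) = 10*A^5 + 20*A + 10*A^-3
  A^-1 * (10*d) = -10*A - 10*A^-3
  A^-3 * (5) = 5*A^-3
  A^-5 * (d) = -A^-3 - A^-7
Summing the groups: <K> = A^13 - A^9 + A^5 - A - A^-7

Answer: A^13 - A^9 + A^5 - A - A^-7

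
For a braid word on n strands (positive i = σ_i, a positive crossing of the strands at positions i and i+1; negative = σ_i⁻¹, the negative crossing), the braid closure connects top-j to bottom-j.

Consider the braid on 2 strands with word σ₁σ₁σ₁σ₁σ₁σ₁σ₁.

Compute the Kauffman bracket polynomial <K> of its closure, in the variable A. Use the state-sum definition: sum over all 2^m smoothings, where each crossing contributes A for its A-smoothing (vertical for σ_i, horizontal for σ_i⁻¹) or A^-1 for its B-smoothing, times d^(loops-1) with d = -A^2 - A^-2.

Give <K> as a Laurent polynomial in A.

Braid: s1 s1 s1 s1 s1 s1 s1 on 2 strands, 7 crossings.
Writhe w = (#positive) - (#negative) = 7 - 0 = 7.
Computing the Kauffman bracket via state sum. There are 2^7 = 128 states.
For each crossing: s=0 is the vertical smoothing, s=1 horizontal. Crossing k contributes A^(sign_k * (1 - 2*s_k)); loop factor d = -A^2 - A^-2.
Tabulate the states by total A-exponent and number of loops L (A-exp: L × count):
  A^7: L=2 ×1
  A^5: L=1 ×7
  A^3: L=2 ×21
  A^1: L=3 ×35
  A^-1: L=4 ×35
  A^-3: L=5 ×21
  A^-5: L=6 ×7
  A^-7: L=7 ×1
Each group contributes A^e * Σ count * d^(L-1):
Powers of d = -A^2 - A^-2: d^2 = A^4 + 2 + A^-4; d^3 = -A^6 - 3*A^2 - 3*A^-2 - A^-6; d^4 = A^8 + 4*A^4 + 6 + 4*A^-4 + A^-8; d^5 = -A^10 - 5*A^6 - 10*A^2 - 10*A^-2 - 5*A^-6 - A^-10; d^6 = A^12 + 6*A^8 + 15*A^4 + 20 + 15*A^-4 + 6*A^-8 + A^-12.
  A^7 * (d) = -A^9 - A^5
  A^5 * (7) = 7*A^5
  A^3 * (21*d) = -21*A^5 - 21*A
  A^1 * (35*d^2) = 35*A^5 + 70*A + 35*A^-3
  A^-1 * (35*d^3) = -35*A^5 - 105*A - 105*A^-3 - 35*A^-7
  A^-3 * (21*d^4) = 21*A^5 + 84*A + 126*A^-3 + 84*A^-7 + 21*A^-11
  A^-5 * (7*d^5) = -7*A^5 - 35*A - 70*A^-3 - 70*A^-7 - 35*A^-11 - 7*A^-15
  A^-7 * (d^6) = A^5 + 6*A + 15*A^-3 + 20*A^-7 + 15*A^-11 + 6*A^-15 + A^-19
Summing the groups: <K> = -A^9 - A + A^-3 - A^-7 + A^-11 - A^-15 + A^-19

Answer: -A^9 - A + A^-3 - A^-7 + A^-11 - A^-15 + A^-19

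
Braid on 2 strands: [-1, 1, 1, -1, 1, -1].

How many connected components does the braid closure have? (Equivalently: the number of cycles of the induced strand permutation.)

2

Derivation:
Track the strand permutation on 2 strands, starting from identity.
  step 1: s1^-1 swaps positions 1,2 -> [2 1]
  step 2: s1 swaps positions 1,2 -> [1 2]
  step 3: s1 swaps positions 1,2 -> [2 1]
  step 4: s1^-1 swaps positions 1,2 -> [1 2]
  step 5: s1 swaps positions 1,2 -> [2 1]
  step 6: s1^-1 swaps positions 1,2 -> [1 2]
Final permutation (position -> original strand): [1 2]
Closure components = cycle count of this permutation = 2.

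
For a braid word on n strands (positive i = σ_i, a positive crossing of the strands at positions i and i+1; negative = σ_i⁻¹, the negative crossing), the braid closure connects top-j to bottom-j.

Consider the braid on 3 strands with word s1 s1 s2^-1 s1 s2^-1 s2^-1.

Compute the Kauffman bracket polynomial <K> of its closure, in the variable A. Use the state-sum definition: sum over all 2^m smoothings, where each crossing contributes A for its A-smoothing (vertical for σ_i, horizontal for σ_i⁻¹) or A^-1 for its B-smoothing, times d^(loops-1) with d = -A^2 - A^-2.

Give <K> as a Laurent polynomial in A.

Braid: s1 s1 s2^-1 s1 s2^-1 s2^-1 on 3 strands, 6 crossings.
Writhe w = (#positive) - (#negative) = 3 - 3 = 0.
State-sum expansion of <K>. There are 2^6 = 64 states.
Each crossing splits two ways (0=vertical, 1=horizontal). The state's weight is A^(#A-smoothings - #B-smoothings) * d^(loops - 1).
Tabulate the states by total A-exponent and number of loops L (A-exp: L × count):
  A^6: L=4 ×1
  A^4: L=3 ×6
  A^2: L=2 ×14, L=4 ×1
  A^0: L=1 ×13, L=3 ×7
  A^-2: L=2 ×14, L=4 ×1
  A^-4: L=3 ×6
  A^-6: L=4 ×1
Each group contributes A^e * Σ count * d^(L-1):
Powers of d = -A^2 - A^-2: d^2 = A^4 + 2 + A^-4; d^3 = -A^6 - 3*A^2 - 3*A^-2 - A^-6.
  A^6 * (d^3) = -A^12 - 3*A^8 - 3*A^4 - 1
  A^4 * (6*d^2) = 6*A^8 + 12*A^4 + 6
  A^2 * (14*d + d^3) = -A^8 - 17*A^4 - 17 - A^-4
  A^0 * (13 + 7*d^2) = 7*A^4 + 27 + 7*A^-4
  A^-2 * (14*d + d^3) = -A^4 - 17 - 17*A^-4 - A^-8
  A^-4 * (6*d^2) = 6 + 12*A^-4 + 6*A^-8
  A^-6 * (d^3) = -1 - 3*A^-4 - 3*A^-8 - A^-12
Summing the groups: <K> = -A^12 + 2*A^8 - 2*A^4 + 3 - 2*A^-4 + 2*A^-8 - A^-12

Answer: -A^12 + 2*A^8 - 2*A^4 + 3 - 2*A^-4 + 2*A^-8 - A^-12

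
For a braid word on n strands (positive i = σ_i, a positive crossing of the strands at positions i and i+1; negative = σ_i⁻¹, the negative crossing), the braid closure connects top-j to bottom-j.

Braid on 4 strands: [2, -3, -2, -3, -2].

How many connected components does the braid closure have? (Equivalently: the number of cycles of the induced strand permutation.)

Track the strand permutation on 4 strands, starting from identity.
  step 1: s2 swaps positions 2,3 -> [1 3 2 4]
  step 2: s3^-1 swaps positions 3,4 -> [1 3 4 2]
  step 3: s2^-1 swaps positions 2,3 -> [1 4 3 2]
  step 4: s3^-1 swaps positions 3,4 -> [1 4 2 3]
  step 5: s2^-1 swaps positions 2,3 -> [1 2 4 3]
Final permutation (position -> original strand): [1 2 4 3]
Closure components = cycle count of this permutation = 3.

Answer: 3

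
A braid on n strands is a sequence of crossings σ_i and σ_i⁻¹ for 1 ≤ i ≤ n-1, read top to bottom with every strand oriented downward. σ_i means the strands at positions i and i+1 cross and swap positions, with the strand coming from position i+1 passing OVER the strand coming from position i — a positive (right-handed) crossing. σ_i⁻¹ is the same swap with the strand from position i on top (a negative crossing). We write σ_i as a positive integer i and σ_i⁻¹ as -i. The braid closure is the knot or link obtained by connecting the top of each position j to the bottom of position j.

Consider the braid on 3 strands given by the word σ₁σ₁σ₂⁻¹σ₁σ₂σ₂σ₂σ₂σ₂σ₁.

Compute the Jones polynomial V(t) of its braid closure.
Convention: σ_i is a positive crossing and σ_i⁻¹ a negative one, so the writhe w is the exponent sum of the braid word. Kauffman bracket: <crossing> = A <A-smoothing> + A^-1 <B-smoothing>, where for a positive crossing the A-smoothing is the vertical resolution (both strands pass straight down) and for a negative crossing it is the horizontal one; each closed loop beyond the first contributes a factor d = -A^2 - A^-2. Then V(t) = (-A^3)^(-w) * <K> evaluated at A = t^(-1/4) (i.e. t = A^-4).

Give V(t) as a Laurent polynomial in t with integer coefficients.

Braid: s1 s1 s2^-1 s1 s2 s2 s2 s2 s2 s1 on 3 strands, 10 crossings.
Writhe w = (#positive) - (#negative) = 9 - 1 = 8.
Computing the Kauffman bracket via state sum. There are 2^10 = 1024 states.
Smooth each crossing (0=||, 1=⌣⌢); contribution A^(Σ sign_k(1-2s_k)) * d^(L-1).
Tabulate the states by total A-exponent and number of loops L (A-exp: L × count):
  A^10: L=2 ×1
  A^8: L=1 ×4, L=3 ×6
  A^6: L=2 ×35, L=4 ×10
  A^4: L=1 ×35, L=3 ×75, L=5 ×10
  A^2: L=2 ×115, L=4 ×90, L=6 ×5
  A^0: L=3 ×185, L=5 ×66, L=7 ×1
  A^-2: L=4 ×180, L=6 ×30
  A^-4: L=5 ×112, L=7 ×8
  A^-6: L=6 ×44, L=8 ×1
  A^-8: L=7 ×10
  A^-10: L=8 ×1
Each group contributes A^e * Σ count * d^(L-1):
Powers of d = -A^2 - A^-2: d^2 = A^4 + 2 + A^-4; d^3 = -A^6 - 3*A^2 - 3*A^-2 - A^-6; d^4 = A^8 + 4*A^4 + 6 + 4*A^-4 + A^-8; d^5 = -A^10 - 5*A^6 - 10*A^2 - 10*A^-2 - 5*A^-6 - A^-10; d^6 = A^12 + 6*A^8 + 15*A^4 + 20 + 15*A^-4 + 6*A^-8 + A^-12; d^7 = -A^14 - 7*A^10 - 21*A^6 - 35*A^2 - 35*A^-2 - 21*A^-6 - 7*A^-10 - A^-14.
  A^10 * (d) = -A^12 - A^8
  A^8 * (4 + 6*d^2) = 6*A^12 + 16*A^8 + 6*A^4
  A^6 * (35*d + 10*d^3) = -10*A^12 - 65*A^8 - 65*A^4 - 10
  A^4 * (35 + 75*d^2 + 10*d^4) = 10*A^12 + 115*A^8 + 245*A^4 + 115 + 10*A^-4
  A^2 * (115*d + 90*d^3 + 5*d^5) = -5*A^12 - 115*A^8 - 435*A^4 - 435 - 115*A^-4 - 5*A^-8
  A^0 * (185*d^2 + 66*d^4 + d^6) = A^12 + 72*A^8 + 464*A^4 + 786 + 464*A^-4 + 72*A^-8 + A^-12
  A^-2 * (180*d^3 + 30*d^5) = -30*A^8 - 330*A^4 - 840 - 840*A^-4 - 330*A^-8 - 30*A^-12
  A^-4 * (112*d^4 + 8*d^6) = 8*A^8 + 160*A^4 + 568 + 832*A^-4 + 568*A^-8 + 160*A^-12 + 8*A^-16
  A^-6 * (44*d^5 + d^7) = -A^8 - 51*A^4 - 241 - 475*A^-4 - 475*A^-8 - 241*A^-12 - 51*A^-16 - A^-20
  A^-8 * (10*d^6) = 10*A^4 + 60 + 150*A^-4 + 200*A^-8 + 150*A^-12 + 60*A^-16 + 10*A^-20
  A^-10 * (d^7) = -A^4 - 7 - 21*A^-4 - 35*A^-8 - 35*A^-12 - 21*A^-16 - 7*A^-20 - A^-24
Summing the groups: <K> = A^12 - A^8 + 3*A^4 - 4 + 5*A^-4 - 5*A^-8 + 5*A^-12 - 4*A^-16 + 2*A^-20 - A^-24
Normalise by the writhe: (-A^3)^(-w) = (-A^3)^(-8) = A^-24, so f(A) = A^-24 * <K> = A^-12 - A^-16 + 3*A^-20 - 4*A^-24 + 5*A^-28 - 5*A^-32 + 5*A^-36 - 4*A^-40 + 2*A^-44 - A^-48.
Substitute A = t^(-1/4), i.e. A^e → t^(-e/4): V(t) = -t^12 + 2*t^11 - 4*t^10 + 5*t^9 - 5*t^8 + 5*t^7 - 4*t^6 + 3*t^5 - t^4 + t^3

Answer: -t^12 + 2*t^11 - 4*t^10 + 5*t^9 - 5*t^8 + 5*t^7 - 4*t^6 + 3*t^5 - t^4 + t^3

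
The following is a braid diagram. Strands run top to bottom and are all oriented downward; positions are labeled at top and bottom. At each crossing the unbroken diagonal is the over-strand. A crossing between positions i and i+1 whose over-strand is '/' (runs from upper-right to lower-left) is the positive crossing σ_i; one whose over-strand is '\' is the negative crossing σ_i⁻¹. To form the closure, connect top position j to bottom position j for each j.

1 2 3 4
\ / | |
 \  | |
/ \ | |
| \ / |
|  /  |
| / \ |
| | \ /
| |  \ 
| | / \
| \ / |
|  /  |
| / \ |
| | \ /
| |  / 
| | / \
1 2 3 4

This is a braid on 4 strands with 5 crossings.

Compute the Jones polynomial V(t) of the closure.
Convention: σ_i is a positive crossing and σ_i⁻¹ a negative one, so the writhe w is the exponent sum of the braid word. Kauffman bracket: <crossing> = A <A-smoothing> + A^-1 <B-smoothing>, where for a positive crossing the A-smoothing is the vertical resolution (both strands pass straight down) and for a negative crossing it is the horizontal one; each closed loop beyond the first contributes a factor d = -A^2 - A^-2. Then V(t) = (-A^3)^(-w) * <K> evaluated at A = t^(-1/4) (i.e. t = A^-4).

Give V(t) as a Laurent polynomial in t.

Reading the diagram top to bottom ('/'-over between positions i,i+1 = s_i, '\'-over = s_i^-1): braid word = s1^-1 s2 s3^-1 s2 s3.
Braid: s1^-1 s2 s3^-1 s2 s3 on 4 strands, 5 crossings.
Writhe w = (#positive) - (#negative) = 3 - 2 = 1.
State-sum expansion of <K>. There are 2^5 = 32 states.
For each crossing: s=0 is the vertical smoothing, s=1 horizontal. Crossing k contributes A^(sign_k * (1 - 2*s_k)); loop factor d = -A^2 - A^-2.
  state 00000: A-exp=+1, loops=4, term = A^1 * d^3
  state 00001: A-exp=-1, loops=3, term = A^-1 * d^2
  state 00010: A-exp=-1, loops=3, term = A^-1 * d^2
  state 00011: A-exp=-3, loops=2, term = A^-3 * d^1
  state 00100: A-exp=+3, loops=3, term = A^3 * d^2
  state 00101: A-exp=+1, loops=4, term = A^1 * d^3
  state 00110: A-exp=+1, loops=2, term = A^1 * d^1
  state 00111: A-exp=-1, loops=3, term = A^-1 * d^2
  state 01000: A-exp=-1, loops=3, term = A^-1 * d^2
  state 01001: A-exp=-3, loops=2, term = A^-3 * d^1
  state 01010: A-exp=-3, loops=4, term = A^-3 * d^3
  state 01011: A-exp=-5, loops=3, term = A^-5 * d^2
  state 01100: A-exp=+1, loops=2, term = A^1 * d^1
  state 01101: A-exp=-1, loops=3, term = A^-1 * d^2
  state 01110: A-exp=-1, loops=3, term = A^-1 * d^2
  state 01111: A-exp=-3, loops=2, term = A^-3 * d^1
  state 10000: A-exp=+3, loops=3, term = A^3 * d^2
  state 10001: A-exp=+1, loops=2, term = A^1 * d^1
  state 10010: A-exp=+1, loops=2, term = A^1 * d^1
  state 10011: A-exp=-1, loops=1, term = A^-1 * d^0
  state 10100: A-exp=+5, loops=2, term = A^5 * d^1
  state 10101: A-exp=+3, loops=3, term = A^3 * d^2
  state 10110: A-exp=+3, loops=1, term = A^3 * d^0
  state 10111: A-exp=+1, loops=2, term = A^1 * d^1
  state 11000: A-exp=+1, loops=2, term = A^1 * d^1
  state 11001: A-exp=-1, loops=1, term = A^-1 * d^0
  state 11010: A-exp=-1, loops=3, term = A^-1 * d^2
  state 11011: A-exp=-3, loops=2, term = A^-3 * d^1
  state 11100: A-exp=+3, loops=1, term = A^3 * d^0
  state 11101: A-exp=+1, loops=2, term = A^1 * d^1
  state 11110: A-exp=+1, loops=2, term = A^1 * d^1
  state 11111: A-exp=-1, loops=1, term = A^-1 * d^0
Collect the terms by A-exponent (count of states per loop number):
Powers of d = -A^2 - A^-2: d^2 = A^4 + 2 + A^-4; d^3 = -A^6 - 3*A^2 - 3*A^-2 - A^-6.
  A^5 * (d) = -A^7 - A^3
  A^3 * (2 + 3*d^2) = 3*A^7 + 8*A^3 + 3*A^-1
  A^1 * (8*d + 2*d^3) = -2*A^7 - 14*A^3 - 14*A^-1 - 2*A^-5
  A^-1 * (3 + 7*d^2) = 7*A^3 + 17*A^-1 + 7*A^-5
  A^-3 * (4*d + d^3) = -A^3 - 7*A^-1 - 7*A^-5 - A^-9
  A^-5 * (d^2) = A^-1 + 2*A^-5 + A^-9
Summing the groups: <K> = -A^3
Normalise by the writhe: (-A^3)^(-w) = (-A^3)^(-1) = -A^-3, so f(A) = -A^-3 * <K> = 1.
Substitute A = t^(-1/4), i.e. A^e → t^(-e/4): V(t) = 1

Answer: 1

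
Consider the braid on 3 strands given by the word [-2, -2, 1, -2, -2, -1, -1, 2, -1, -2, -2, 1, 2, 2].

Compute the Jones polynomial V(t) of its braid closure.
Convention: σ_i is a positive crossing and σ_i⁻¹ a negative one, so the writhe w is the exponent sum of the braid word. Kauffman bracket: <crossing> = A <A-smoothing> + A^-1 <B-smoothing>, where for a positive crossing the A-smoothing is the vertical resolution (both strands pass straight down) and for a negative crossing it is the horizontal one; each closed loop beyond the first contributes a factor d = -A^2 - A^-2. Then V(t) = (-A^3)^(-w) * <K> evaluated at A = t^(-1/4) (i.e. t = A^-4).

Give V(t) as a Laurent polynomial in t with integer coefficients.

-1 + 4*t^-1 - 5*t^-2 + 7*t^-3 - 7*t^-4 + 6*t^-5 - 5*t^-6 + 3*t^-7 - t^-8

Derivation:
The presented braid s2^-1 s2^-1 s1 s2^-1 s2^-1 s1^-1 s1^-1 s2 s1^-1 s2^-1 s2^-1 s1 s2 s2 on 3 strands reduces by inverse Markov moves (closure unchanged at each step):
  Deconjugate: the word is γ·β·γ⁻¹ with γ = s2^-1 s2^-1 (prefix) and γ⁻¹ = s2 s2 (suffix); strip both.
Reduced to β = s1 s2^-1 s2^-1 s1^-1 s1^-1 s2 s1^-1 s2^-1 s2^-1 s1 on 3 strands, 10 crossings.
Compute on β:
Braid: s1 s2^-1 s2^-1 s1^-1 s1^-1 s2 s1^-1 s2^-1 s2^-1 s1 on 3 strands, 10 crossings.
Writhe w = (#positive) - (#negative) = 3 - 7 = -4.
Enumerate smoothing states for the bracket polynomial. There are 2^10 = 1024 states.
Each crossing splits two ways (0=vertical, 1=horizontal). The state's weight is A^(#A-smoothings - #B-smoothings) * d^(loops - 1).
Tabulate the states by total A-exponent and number of loops L (A-exp: L × count):
  A^10: L=6 ×1
  A^8: L=5 ×10
  A^6: L=4 ×43, L=6 ×2
  A^4: L=3 ×98, L=5 ×22
  A^2: L=2 ×118, L=4 ×88, L=6 ×4
  A^0: L=1 ×60, L=3 ×162, L=5 ×30
  A^-2: L=2 ×128, L=4 ×79, L=6 ×3
  A^-4: L=1 ×23, L=3 ×84, L=5 ×13
  A^-6: L=2 ×27, L=4 ×18
  A^-8: L=1 ×2, L=3 ×8
  A^-10: L=2 ×1
Each group contributes A^e * Σ count * d^(L-1):
Powers of d = -A^2 - A^-2: d^2 = A^4 + 2 + A^-4; d^3 = -A^6 - 3*A^2 - 3*A^-2 - A^-6; d^4 = A^8 + 4*A^4 + 6 + 4*A^-4 + A^-8; d^5 = -A^10 - 5*A^6 - 10*A^2 - 10*A^-2 - 5*A^-6 - A^-10.
  A^10 * (d^5) = -A^20 - 5*A^16 - 10*A^12 - 10*A^8 - 5*A^4 - 1
  A^8 * (10*d^4) = 10*A^16 + 40*A^12 + 60*A^8 + 40*A^4 + 10
  A^6 * (43*d^3 + 2*d^5) = -2*A^16 - 53*A^12 - 149*A^8 - 149*A^4 - 53 - 2*A^-4
  A^4 * (98*d^2 + 22*d^4) = 22*A^12 + 186*A^8 + 328*A^4 + 186 + 22*A^-4
  A^2 * (118*d + 88*d^3 + 4*d^5) = -4*A^12 - 108*A^8 - 422*A^4 - 422 - 108*A^-4 - 4*A^-8
  A^0 * (60 + 162*d^2 + 30*d^4) = 30*A^8 + 282*A^4 + 564 + 282*A^-4 + 30*A^-8
  A^-2 * (128*d + 79*d^3 + 3*d^5) = -3*A^8 - 94*A^4 - 395 - 395*A^-4 - 94*A^-8 - 3*A^-12
  A^-4 * (23 + 84*d^2 + 13*d^4) = 13*A^4 + 136 + 269*A^-4 + 136*A^-8 + 13*A^-12
  A^-6 * (27*d + 18*d^3) = -18 - 81*A^-4 - 81*A^-8 - 18*A^-12
  A^-8 * (2 + 8*d^2) = 8*A^-4 + 18*A^-8 + 8*A^-12
  A^-10 * (d) = -A^-8 - A^-12
Summing the groups: <K> = -A^20 + 3*A^16 - 5*A^12 + 6*A^8 - 7*A^4 + 7 - 5*A^-4 + 4*A^-8 - A^-12
Normalise by the writhe: (-A^3)^(-w) = (-A^3)^(4) = A^12, so f(A) = A^12 * <K> = -A^32 + 3*A^28 - 5*A^24 + 6*A^20 - 7*A^16 + 7*A^12 - 5*A^8 + 4*A^4 - 1.
Substitute A = t^(-1/4), i.e. A^e → t^(-e/4): V(t) = -1 + 4*t^-1 - 5*t^-2 + 7*t^-3 - 7*t^-4 + 6*t^-5 - 5*t^-6 + 3*t^-7 - t^-8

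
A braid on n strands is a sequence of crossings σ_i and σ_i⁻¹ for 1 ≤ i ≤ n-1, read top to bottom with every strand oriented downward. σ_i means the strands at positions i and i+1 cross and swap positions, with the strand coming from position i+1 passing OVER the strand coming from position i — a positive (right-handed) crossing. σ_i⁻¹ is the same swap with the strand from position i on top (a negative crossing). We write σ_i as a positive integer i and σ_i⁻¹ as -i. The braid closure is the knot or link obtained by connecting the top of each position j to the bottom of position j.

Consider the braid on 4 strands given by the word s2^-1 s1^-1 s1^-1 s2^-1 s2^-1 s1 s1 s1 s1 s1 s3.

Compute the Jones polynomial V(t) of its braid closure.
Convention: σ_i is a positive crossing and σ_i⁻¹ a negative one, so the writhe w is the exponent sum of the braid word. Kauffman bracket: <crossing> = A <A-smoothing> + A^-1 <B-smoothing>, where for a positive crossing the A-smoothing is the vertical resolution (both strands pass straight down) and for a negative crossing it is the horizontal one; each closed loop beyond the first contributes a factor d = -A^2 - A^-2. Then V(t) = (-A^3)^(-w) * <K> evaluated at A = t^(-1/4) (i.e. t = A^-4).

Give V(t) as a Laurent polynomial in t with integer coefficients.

The presented braid s2^-1 s1^-1 s1^-1 s2^-1 s2^-1 s1 s1 s1 s1 s1 s3 on 4 strands reduces by inverse Markov moves (closure unchanged at each step):
  Destabilize: the word has the form β·s3 where s3 occurs only as the final letter (β ∈ B_3); drop it and the last strand → 3 strands.
Reduced to β = s2^-1 s1^-1 s1^-1 s2^-1 s2^-1 s1 s1 s1 s1 s1 on 3 strands, 10 crossings.
Compute on β:
Braid: s2^-1 s1^-1 s1^-1 s2^-1 s2^-1 s1 s1 s1 s1 s1 on 3 strands, 10 crossings.
Writhe w = (#positive) - (#negative) = 5 - 5 = 0.
Enumerate smoothing states for the bracket polynomial. There are 2^10 = 1024 states.
Smooth each crossing (0=||, 1=⌣⌢); contribution A^(Σ sign_k(1-2s_k)) * d^(L-1).
Tabulate the states by total A-exponent and number of loops L (A-exp: L × count):
  A^10: L=4 ×1
  A^8: L=3 ×10
  A^6: L=2 ×29, L=4 ×16
  A^4: L=1 ×26, L=3 ×74, L=5 ×20
  A^2: L=2 ×90, L=4 ×105, L=6 ×15
  A^0: L=1 ×15, L=3 ×141, L=5 ×90, L=7 ×6
  A^-2: L=2 ×35, L=4 ×130, L=6 ×44, L=8 ×1
  A^-4: L=3 ×40, L=5 ×69, L=7 ×11
  A^-6: L=4 ×25, L=6 ×19, L=8 ×1
  A^-8: L=5 ×8, L=7 ×2
  A^-10: L=6 ×1
Each group contributes A^e * Σ count * d^(L-1):
Powers of d = -A^2 - A^-2: d^2 = A^4 + 2 + A^-4; d^3 = -A^6 - 3*A^2 - 3*A^-2 - A^-6; d^4 = A^8 + 4*A^4 + 6 + 4*A^-4 + A^-8; d^5 = -A^10 - 5*A^6 - 10*A^2 - 10*A^-2 - 5*A^-6 - A^-10; d^6 = A^12 + 6*A^8 + 15*A^4 + 20 + 15*A^-4 + 6*A^-8 + A^-12; d^7 = -A^14 - 7*A^10 - 21*A^6 - 35*A^2 - 35*A^-2 - 21*A^-6 - 7*A^-10 - A^-14.
  A^10 * (d^3) = -A^16 - 3*A^12 - 3*A^8 - A^4
  A^8 * (10*d^2) = 10*A^12 + 20*A^8 + 10*A^4
  A^6 * (29*d + 16*d^3) = -16*A^12 - 77*A^8 - 77*A^4 - 16
  A^4 * (26 + 74*d^2 + 20*d^4) = 20*A^12 + 154*A^8 + 294*A^4 + 154 + 20*A^-4
  A^2 * (90*d + 105*d^3 + 15*d^5) = -15*A^12 - 180*A^8 - 555*A^4 - 555 - 180*A^-4 - 15*A^-8
  A^0 * (15 + 141*d^2 + 90*d^4 + 6*d^6) = 6*A^12 + 126*A^8 + 591*A^4 + 957 + 591*A^-4 + 126*A^-8 + 6*A^-12
  A^-2 * (35*d + 130*d^3 + 44*d^5 + d^7) = -A^12 - 51*A^8 - 371*A^4 - 900 - 900*A^-4 - 371*A^-8 - 51*A^-12 - A^-16
  A^-4 * (40*d^2 + 69*d^4 + 11*d^6) = 11*A^8 + 135*A^4 + 481 + 714*A^-4 + 481*A^-8 + 135*A^-12 + 11*A^-16
  A^-6 * (25*d^3 + 19*d^5 + d^7) = -A^8 - 26*A^4 - 141 - 300*A^-4 - 300*A^-8 - 141*A^-12 - 26*A^-16 - A^-20
  A^-8 * (8*d^4 + 2*d^6) = 2*A^4 + 20 + 62*A^-4 + 88*A^-8 + 62*A^-12 + 20*A^-16 + 2*A^-20
  A^-10 * (d^5) = -1 - 5*A^-4 - 10*A^-8 - 10*A^-12 - 5*A^-16 - A^-20
Summing the groups: <K> = -A^16 + A^12 - A^8 + 2*A^4 - 1 + 2*A^-4 - A^-8 + A^-12 - A^-16
Normalise by the writhe: (-A^3)^(-w) = (-A^3)^(0) = 1, so f(A) = 1 * <K> = -A^16 + A^12 - A^8 + 2*A^4 - 1 + 2*A^-4 - A^-8 + A^-12 - A^-16.
Substitute A = t^(-1/4), i.e. A^e → t^(-e/4): V(t) = -t^4 + t^3 - t^2 + 2*t - 1 + 2*t^-1 - t^-2 + t^-3 - t^-4

Answer: -t^4 + t^3 - t^2 + 2*t - 1 + 2*t^-1 - t^-2 + t^-3 - t^-4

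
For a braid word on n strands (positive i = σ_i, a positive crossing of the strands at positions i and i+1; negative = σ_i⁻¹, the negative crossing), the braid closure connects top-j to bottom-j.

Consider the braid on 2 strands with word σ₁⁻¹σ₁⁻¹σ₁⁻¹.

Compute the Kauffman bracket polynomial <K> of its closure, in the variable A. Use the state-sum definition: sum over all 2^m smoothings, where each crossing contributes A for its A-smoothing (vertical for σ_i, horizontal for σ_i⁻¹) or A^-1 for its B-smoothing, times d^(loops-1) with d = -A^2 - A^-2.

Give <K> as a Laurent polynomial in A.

A^7 - A^3 - A^-5

Derivation:
Braid: s1^-1 s1^-1 s1^-1 on 2 strands, 3 crossings.
Writhe w = (#positive) - (#negative) = 0 - 3 = -3.
Computing the Kauffman bracket via state sum. There are 2^3 = 8 states.
For each crossing: s=0 is the vertical smoothing, s=1 horizontal. Crossing k contributes A^(sign_k * (1 - 2*s_k)); loop factor d = -A^2 - A^-2.
  state 000: A-exp=-3, loops=2, term = A^-3 * d^1
  state 001: A-exp=-1, loops=1, term = A^-1 * d^0
  state 010: A-exp=-1, loops=1, term = A^-1 * d^0
  state 011: A-exp=+1, loops=2, term = A^1 * d^1
  state 100: A-exp=-1, loops=1, term = A^-1 * d^0
  state 101: A-exp=+1, loops=2, term = A^1 * d^1
  state 110: A-exp=+1, loops=2, term = A^1 * d^1
  state 111: A-exp=+3, loops=3, term = A^3 * d^2
Collect the terms by A-exponent (count of states per loop number):
Powers of d = -A^2 - A^-2: d^2 = A^4 + 2 + A^-4.
  A^3 * (d^2) = A^7 + 2*A^3 + A^-1
  A^1 * (3*d) = -3*A^3 - 3*A^-1
  A^-1 * (3) = 3*A^-1
  A^-3 * (d) = -A^-1 - A^-5
Summing the groups: <K> = A^7 - A^3 - A^-5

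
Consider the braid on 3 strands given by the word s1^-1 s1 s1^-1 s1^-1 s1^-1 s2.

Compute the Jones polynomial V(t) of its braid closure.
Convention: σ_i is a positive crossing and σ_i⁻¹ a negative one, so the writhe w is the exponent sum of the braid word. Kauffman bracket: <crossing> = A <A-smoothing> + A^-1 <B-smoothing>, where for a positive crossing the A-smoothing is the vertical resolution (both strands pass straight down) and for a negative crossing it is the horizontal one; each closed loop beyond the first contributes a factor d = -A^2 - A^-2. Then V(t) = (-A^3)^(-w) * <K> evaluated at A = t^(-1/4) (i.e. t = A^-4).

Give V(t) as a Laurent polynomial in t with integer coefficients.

t^-1 + t^-3 - t^-4

Derivation:
First cancel adjacent σ_i σ_i⁻¹ pairs (Reidemeister II — same braid, same closure): s1^-1 s1 s1^-1 s1^-1 s1^-1 s2 → s1^-1 s1^-1 s1^-1 s2.
Braid: s1^-1 s1^-1 s1^-1 s2 on 3 strands, 4 crossings.
Writhe w = (#positive) - (#negative) = 1 - 3 = -2.
Computing the Kauffman bracket via state sum. There are 2^4 = 16 states.
Each crossing splits two ways (0=vertical, 1=horizontal). The state's weight is A^(#A-smoothings - #B-smoothings) * d^(loops - 1).
  state 0000: A-exp=-2, loops=3, term = A^-2 * d^2
  state 0001: A-exp=-4, loops=2, term = A^-4 * d^1
  state 0010: A-exp=+0, loops=2, term = A^0 * d^1
  state 0011: A-exp=-2, loops=1, term = A^-2 * d^0
  state 0100: A-exp=+0, loops=2, term = A^0 * d^1
  state 0101: A-exp=-2, loops=1, term = A^-2 * d^0
  state 0110: A-exp=+2, loops=3, term = A^2 * d^2
  state 0111: A-exp=+0, loops=2, term = A^0 * d^1
  state 1000: A-exp=+0, loops=2, term = A^0 * d^1
  state 1001: A-exp=-2, loops=1, term = A^-2 * d^0
  state 1010: A-exp=+2, loops=3, term = A^2 * d^2
  state 1011: A-exp=+0, loops=2, term = A^0 * d^1
  state 1100: A-exp=+2, loops=3, term = A^2 * d^2
  state 1101: A-exp=+0, loops=2, term = A^0 * d^1
  state 1110: A-exp=+4, loops=4, term = A^4 * d^3
  state 1111: A-exp=+2, loops=3, term = A^2 * d^2
Collect the terms by A-exponent (count of states per loop number):
Powers of d = -A^2 - A^-2: d^2 = A^4 + 2 + A^-4; d^3 = -A^6 - 3*A^2 - 3*A^-2 - A^-6.
  A^4 * (d^3) = -A^10 - 3*A^6 - 3*A^2 - A^-2
  A^2 * (4*d^2) = 4*A^6 + 8*A^2 + 4*A^-2
  A^0 * (6*d) = -6*A^2 - 6*A^-2
  A^-2 * (3 + d^2) = A^2 + 5*A^-2 + A^-6
  A^-4 * (d) = -A^-2 - A^-6
Summing the groups: <K> = -A^10 + A^6 + A^-2
Normalise by the writhe: (-A^3)^(-w) = (-A^3)^(2) = A^6, so f(A) = A^6 * <K> = -A^16 + A^12 + A^4.
Substitute A = t^(-1/4), i.e. A^e → t^(-e/4): V(t) = t^-1 + t^-3 - t^-4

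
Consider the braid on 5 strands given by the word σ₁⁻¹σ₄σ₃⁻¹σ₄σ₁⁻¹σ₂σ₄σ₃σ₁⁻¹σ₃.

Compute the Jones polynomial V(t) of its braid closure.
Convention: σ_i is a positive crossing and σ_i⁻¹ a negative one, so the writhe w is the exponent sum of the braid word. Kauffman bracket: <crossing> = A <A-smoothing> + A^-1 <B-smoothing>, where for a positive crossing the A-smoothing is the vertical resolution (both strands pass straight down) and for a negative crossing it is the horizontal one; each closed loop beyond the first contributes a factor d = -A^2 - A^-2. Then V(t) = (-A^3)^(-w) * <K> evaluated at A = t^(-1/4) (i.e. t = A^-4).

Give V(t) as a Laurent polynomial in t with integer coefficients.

Braid: s1^-1 s4 s3^-1 s4 s1^-1 s2 s4 s3 s1^-1 s3 on 5 strands, 10 crossings.
Writhe w = (#positive) - (#negative) = 6 - 4 = 2.
Enumerate smoothing states for the bracket polynomial. There are 2^10 = 1024 states.
For each crossing: s=0 is the vertical smoothing, s=1 horizontal. Crossing k contributes A^(sign_k * (1 - 2*s_k)); loop factor d = -A^2 - A^-2.
Tabulate the states by total A-exponent and number of loops L (A-exp: L × count):
  A^10: L=5 ×1
  A^8: L=4 ×7, L=6 ×3
  A^6: L=3 ×18, L=5 ×26, L=7 ×1
  A^4: L=2 ×21, L=4 ×85, L=6 ×14
  A^2: L=1 ×9, L=3 ×137, L=5 ×62, L=7 ×2
  A^0: L=2 ×105, L=4 ×132, L=6 ×15
  A^-2: L=1 ×30, L=3 ×132, L=5 ×47, L=7 ×1
  A^-4: L=2 ×49, L=4 ×65, L=6 ×6
  A^-6: L=3 ×31, L=5 ×14
  A^-8: L=4 ×9, L=6 ×1
  A^-10: L=5 ×1
Each group contributes A^e * Σ count * d^(L-1):
Powers of d = -A^2 - A^-2: d^2 = A^4 + 2 + A^-4; d^3 = -A^6 - 3*A^2 - 3*A^-2 - A^-6; d^4 = A^8 + 4*A^4 + 6 + 4*A^-4 + A^-8; d^5 = -A^10 - 5*A^6 - 10*A^2 - 10*A^-2 - 5*A^-6 - A^-10; d^6 = A^12 + 6*A^8 + 15*A^4 + 20 + 15*A^-4 + 6*A^-8 + A^-12.
  A^10 * (d^4) = A^18 + 4*A^14 + 6*A^10 + 4*A^6 + A^2
  A^8 * (7*d^3 + 3*d^5) = -3*A^18 - 22*A^14 - 51*A^10 - 51*A^6 - 22*A^2 - 3*A^-2
  A^6 * (18*d^2 + 26*d^4 + d^6) = A^18 + 32*A^14 + 137*A^10 + 212*A^6 + 137*A^2 + 32*A^-2 + A^-6
  A^4 * (21*d + 85*d^3 + 14*d^5) = -14*A^14 - 155*A^10 - 416*A^6 - 416*A^2 - 155*A^-2 - 14*A^-6
  A^2 * (9 + 137*d^2 + 62*d^4 + 2*d^6) = 2*A^14 + 74*A^10 + 415*A^6 + 695*A^2 + 415*A^-2 + 74*A^-6 + 2*A^-10
  A^0 * (105*d + 132*d^3 + 15*d^5) = -15*A^10 - 207*A^6 - 651*A^2 - 651*A^-2 - 207*A^-6 - 15*A^-10
  A^-2 * (30 + 132*d^2 + 47*d^4 + d^6) = A^10 + 53*A^6 + 335*A^2 + 596*A^-2 + 335*A^-6 + 53*A^-10 + A^-14
  A^-4 * (49*d + 65*d^3 + 6*d^5) = -6*A^6 - 95*A^2 - 304*A^-2 - 304*A^-6 - 95*A^-10 - 6*A^-14
  A^-6 * (31*d^2 + 14*d^4) = 14*A^2 + 87*A^-2 + 146*A^-6 + 87*A^-10 + 14*A^-14
  A^-8 * (9*d^3 + d^5) = -A^2 - 14*A^-2 - 37*A^-6 - 37*A^-10 - 14*A^-14 - A^-18
  A^-10 * (d^4) = A^-2 + 4*A^-6 + 6*A^-10 + 4*A^-14 + A^-18
Summing the groups: <K> = -A^18 + 2*A^14 - 3*A^10 + 4*A^6 - 3*A^2 + 4*A^-2 - 2*A^-6 + A^-10 - A^-14
Normalise by the writhe: (-A^3)^(-w) = (-A^3)^(-2) = A^-6, so f(A) = A^-6 * <K> = -A^12 + 2*A^8 - 3*A^4 + 4 - 3*A^-4 + 4*A^-8 - 2*A^-12 + A^-16 - A^-20.
Substitute A = t^(-1/4), i.e. A^e → t^(-e/4): V(t) = -t^5 + t^4 - 2*t^3 + 4*t^2 - 3*t + 4 - 3*t^-1 + 2*t^-2 - t^-3

Answer: -t^5 + t^4 - 2*t^3 + 4*t^2 - 3*t + 4 - 3*t^-1 + 2*t^-2 - t^-3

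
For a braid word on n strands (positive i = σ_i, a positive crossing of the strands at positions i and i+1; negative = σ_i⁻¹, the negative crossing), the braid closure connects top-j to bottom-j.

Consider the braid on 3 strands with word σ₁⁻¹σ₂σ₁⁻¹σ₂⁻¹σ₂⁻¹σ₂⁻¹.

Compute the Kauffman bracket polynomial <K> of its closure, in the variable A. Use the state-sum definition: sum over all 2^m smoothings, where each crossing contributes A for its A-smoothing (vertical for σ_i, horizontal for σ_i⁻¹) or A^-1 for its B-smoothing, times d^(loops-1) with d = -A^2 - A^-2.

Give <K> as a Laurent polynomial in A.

Braid: s1^-1 s2 s1^-1 s2^-1 s2^-1 s2^-1 on 3 strands, 6 crossings.
Writhe w = (#positive) - (#negative) = 1 - 5 = -4.
Computing the Kauffman bracket via state sum. There are 2^6 = 64 states.
Smooth each crossing (0=||, 1=⌣⌢); contribution A^(Σ sign_k(1-2s_k)) * d^(L-1).
Tabulate the states by total A-exponent and number of loops L (A-exp: L × count):
  A^6: L=4 ×1
  A^4: L=3 ×6
  A^2: L=2 ×12, L=4 ×3
  A^0: L=1 ×9, L=3 ×10, L=5 ×1
  A^-2: L=2 ×12, L=4 ×3
  A^-4: L=1 ×2, L=3 ×4
  A^-6: L=2 ×1
Each group contributes A^e * Σ count * d^(L-1):
Powers of d = -A^2 - A^-2: d^2 = A^4 + 2 + A^-4; d^3 = -A^6 - 3*A^2 - 3*A^-2 - A^-6; d^4 = A^8 + 4*A^4 + 6 + 4*A^-4 + A^-8.
  A^6 * (d^3) = -A^12 - 3*A^8 - 3*A^4 - 1
  A^4 * (6*d^2) = 6*A^8 + 12*A^4 + 6
  A^2 * (12*d + 3*d^3) = -3*A^8 - 21*A^4 - 21 - 3*A^-4
  A^0 * (9 + 10*d^2 + d^4) = A^8 + 14*A^4 + 35 + 14*A^-4 + A^-8
  A^-2 * (12*d + 3*d^3) = -3*A^4 - 21 - 21*A^-4 - 3*A^-8
  A^-4 * (2 + 4*d^2) = 4 + 10*A^-4 + 4*A^-8
  A^-6 * (d) = -A^-4 - A^-8
Summing the groups: <K> = -A^12 + A^8 - A^4 + 2 - A^-4 + A^-8

Answer: -A^12 + A^8 - A^4 + 2 - A^-4 + A^-8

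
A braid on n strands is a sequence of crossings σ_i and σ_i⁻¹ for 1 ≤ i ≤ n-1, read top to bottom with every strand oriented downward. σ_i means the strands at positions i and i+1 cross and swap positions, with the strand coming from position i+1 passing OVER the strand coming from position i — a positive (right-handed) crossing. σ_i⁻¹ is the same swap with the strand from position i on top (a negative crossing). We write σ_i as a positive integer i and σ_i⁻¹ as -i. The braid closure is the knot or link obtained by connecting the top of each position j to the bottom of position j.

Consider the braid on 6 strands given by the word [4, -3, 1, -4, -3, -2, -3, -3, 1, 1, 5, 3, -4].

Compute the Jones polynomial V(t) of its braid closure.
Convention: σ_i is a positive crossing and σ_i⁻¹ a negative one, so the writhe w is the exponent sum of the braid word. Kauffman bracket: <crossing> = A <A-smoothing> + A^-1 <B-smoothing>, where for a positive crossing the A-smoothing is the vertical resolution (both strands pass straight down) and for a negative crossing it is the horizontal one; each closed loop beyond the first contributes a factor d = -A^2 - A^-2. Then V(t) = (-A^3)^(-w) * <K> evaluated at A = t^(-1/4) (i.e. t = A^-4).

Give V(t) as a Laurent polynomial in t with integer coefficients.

-t^3 + t^2 - t + 3 - t^-1 + t^-2 - t^-3

Derivation:
The presented braid s4 s3^-1 s1 s4^-1 s3^-1 s2^-1 s3^-1 s3^-1 s1 s1 s5 s3 s4^-1 on 6 strands reduces by inverse Markov moves (closure unchanged at each step):
  Deconjugate: the word is γ·β·γ⁻¹ with γ = s4 s3^-1 (prefix) and γ⁻¹ = s3 s4^-1 (suffix); strip both.
  Destabilize: the word has the form β·s5 where s5 occurs only as the final letter (β ∈ B_5); drop it and the last strand → 5 strands.
Reduced to β = s1 s4^-1 s3^-1 s2^-1 s3^-1 s3^-1 s1 s1 on 5 strands, 8 crossings.
Compute on β:
Braid: s1 s4^-1 s3^-1 s2^-1 s3^-1 s3^-1 s1 s1 on 5 strands, 8 crossings.
Writhe w = (#positive) - (#negative) = 3 - 5 = -2.
Computing the Kauffman bracket via state sum. There are 2^8 = 256 states.
For each crossing: s=0 is the vertical smoothing, s=1 horizontal. Crossing k contributes A^(sign_k * (1 - 2*s_k)); loop factor d = -A^2 - A^-2.
Tabulate the states by total A-exponent and number of loops L (A-exp: L × count):
  A^8: L=4 ×1
  A^6: L=3 ×6, L=5 ×2
  A^4: L=2 ×12, L=4 ×15, L=6 ×1
  A^2: L=1 ×9, L=3 ×34, L=5 ×13
  A^0: L=2 ×30, L=4 ×35, L=6 ×5
  A^-2: L=3 ×39, L=5 ×16, L=7 ×1
  A^-4: L=4 ×25, L=6 ×3
  A^-6: L=5 ×8
  A^-8: L=6 ×1
Each group contributes A^e * Σ count * d^(L-1):
Powers of d = -A^2 - A^-2: d^2 = A^4 + 2 + A^-4; d^3 = -A^6 - 3*A^2 - 3*A^-2 - A^-6; d^4 = A^8 + 4*A^4 + 6 + 4*A^-4 + A^-8; d^5 = -A^10 - 5*A^6 - 10*A^2 - 10*A^-2 - 5*A^-6 - A^-10; d^6 = A^12 + 6*A^8 + 15*A^4 + 20 + 15*A^-4 + 6*A^-8 + A^-12.
  A^8 * (d^3) = -A^14 - 3*A^10 - 3*A^6 - A^2
  A^6 * (6*d^2 + 2*d^4) = 2*A^14 + 14*A^10 + 24*A^6 + 14*A^2 + 2*A^-2
  A^4 * (12*d + 15*d^3 + d^5) = -A^14 - 20*A^10 - 67*A^6 - 67*A^2 - 20*A^-2 - A^-6
  A^2 * (9 + 34*d^2 + 13*d^4) = 13*A^10 + 86*A^6 + 155*A^2 + 86*A^-2 + 13*A^-6
  A^0 * (30*d + 35*d^3 + 5*d^5) = -5*A^10 - 60*A^6 - 185*A^2 - 185*A^-2 - 60*A^-6 - 5*A^-10
  A^-2 * (39*d^2 + 16*d^4 + d^6) = A^10 + 22*A^6 + 118*A^2 + 194*A^-2 + 118*A^-6 + 22*A^-10 + A^-14
  A^-4 * (25*d^3 + 3*d^5) = -3*A^6 - 40*A^2 - 105*A^-2 - 105*A^-6 - 40*A^-10 - 3*A^-14
  A^-6 * (8*d^4) = 8*A^2 + 32*A^-2 + 48*A^-6 + 32*A^-10 + 8*A^-14
  A^-8 * (d^5) = -A^2 - 5*A^-2 - 10*A^-6 - 10*A^-10 - 5*A^-14 - A^-18
Summing the groups: <K> = -A^6 + A^2 - A^-2 + 3*A^-6 - A^-10 + A^-14 - A^-18
Normalise by the writhe: (-A^3)^(-w) = (-A^3)^(2) = A^6, so f(A) = A^6 * <K> = -A^12 + A^8 - A^4 + 3 - A^-4 + A^-8 - A^-12.
Substitute A = t^(-1/4), i.e. A^e → t^(-e/4): V(t) = -t^3 + t^2 - t + 3 - t^-1 + t^-2 - t^-3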